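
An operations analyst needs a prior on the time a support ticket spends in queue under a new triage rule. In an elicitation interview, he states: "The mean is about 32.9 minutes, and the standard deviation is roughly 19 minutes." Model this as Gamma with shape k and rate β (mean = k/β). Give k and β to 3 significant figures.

k ≈ 3, β ≈ 0.0911

For Gamma(k, rate β): mean = k/β, variance = k/β², so CV = 1/√k.
CV = SD/mean = 19/32.9 = 0.5775, hence k = 1/CV² = 3.
Then β = k/mean = 3/32.9 = 0.0911.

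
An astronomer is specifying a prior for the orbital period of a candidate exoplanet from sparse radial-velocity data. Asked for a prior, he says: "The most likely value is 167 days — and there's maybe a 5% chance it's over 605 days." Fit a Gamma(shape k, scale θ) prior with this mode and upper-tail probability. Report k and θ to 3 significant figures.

Gamma(k,θ) with k>1 has mode (k−1)θ, so θ = 167/(k−1).
Need P(X < 605) = 0.95 with θ tied to k this way. Start at k = 2, θ = 167: P(X<605) ≈ 0.877.
Too low — raise k to concentrate. Iterating converges to k ≈ 2.55.
Then θ = 167/(2.55−1) ≈ 108.

k ≈ 2.55, θ ≈ 108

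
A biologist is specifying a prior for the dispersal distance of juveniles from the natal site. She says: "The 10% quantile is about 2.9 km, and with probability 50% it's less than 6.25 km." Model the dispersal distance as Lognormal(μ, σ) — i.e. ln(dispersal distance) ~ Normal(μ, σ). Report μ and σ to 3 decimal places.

μ ≈ 1.833, σ ≈ 0.599

If T ~ Lognormal(μ,σ) then ln T ~ Normal(μ,σ), so the p-quantile of ln T is μ + z_p·σ.
ln(2.9) = 1.065 and ln(6.25) = 1.833; z_{0.1} = -1.282, z_{0.5} = 0.
σ = (1.833 − 1.065)/(0 − (-1.282)) = 0.599.
μ = 1.065 − (-1.282)·0.599 = 1.833.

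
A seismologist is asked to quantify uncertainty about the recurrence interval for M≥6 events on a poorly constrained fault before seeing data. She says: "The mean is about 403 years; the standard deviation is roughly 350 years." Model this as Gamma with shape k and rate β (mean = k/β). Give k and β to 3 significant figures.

k ≈ 1.33, β ≈ 0.00329

For Gamma(k, rate β): mean = k/β, variance = k/β², so CV = 1/√k.
CV = SD/mean = 350/403 = 0.8685, hence k = 1/CV² = 1.33.
Then β = k/mean = 1.33/403 = 0.00329.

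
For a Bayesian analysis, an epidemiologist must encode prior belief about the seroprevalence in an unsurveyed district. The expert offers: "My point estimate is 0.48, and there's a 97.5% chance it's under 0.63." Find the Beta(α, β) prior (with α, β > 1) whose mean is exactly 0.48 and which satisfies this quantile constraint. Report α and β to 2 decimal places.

With mean 0.48 fixed, write α = 0.48s, β = 0.52s where s = α+β.
Need P(θ < 0.63) = 0.975 under Beta(0.48s, 0.52s). Normal approximation: (q−m)/√(m(1−m)/s) ≈ z_{0.975} = 1.96, so s ≈ 0.48·0.52·(1.96)²/(0.63−0.48)² = 42.6.
At s = 42.6: P(θ<0.63) ≈ 0.976. Adjusting to match 0.975 gives s ≈ 41.68.
So α = 0.48·41.68 ≈ 20.01, β = 0.52·41.68 ≈ 21.67.

α ≈ 20.01, β ≈ 21.67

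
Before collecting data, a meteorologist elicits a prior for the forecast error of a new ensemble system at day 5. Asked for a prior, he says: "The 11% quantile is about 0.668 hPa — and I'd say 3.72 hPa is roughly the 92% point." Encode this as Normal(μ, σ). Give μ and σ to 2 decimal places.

The p-quantile of Normal(μ,σ) is μ + z_p·σ, with z_{0.11} = -1.227 and z_{0.92} = 1.405.
Eliminate σ: μ = (z₂·x₁ − z₁·x₂)/(z₂ − z₁) = (1.405·0.668 − (-1.227)·3.72)/2.632 = 2.09.
Then σ = (x₂ − x₁)/(z₂ − z₁) = (3.72 − 0.668)/2.632 = 1.16.

μ = 2.09, σ = 1.16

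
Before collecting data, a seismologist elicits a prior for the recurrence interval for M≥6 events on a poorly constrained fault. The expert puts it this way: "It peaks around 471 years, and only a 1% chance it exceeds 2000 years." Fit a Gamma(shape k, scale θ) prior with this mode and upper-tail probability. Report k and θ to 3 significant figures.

k ≈ 2.97, θ ≈ 240

Gamma(k,θ) with k>1 has mode (k−1)θ, so θ = 471/(k−1).
Need P(X < 2000) = 0.99 with θ tied to k this way. Start at k = 2, θ = 471: P(X<2000) ≈ 0.925.
Too low — raise k to concentrate. Iterating converges to k ≈ 2.97.
Then θ = 471/(2.97−1) ≈ 240.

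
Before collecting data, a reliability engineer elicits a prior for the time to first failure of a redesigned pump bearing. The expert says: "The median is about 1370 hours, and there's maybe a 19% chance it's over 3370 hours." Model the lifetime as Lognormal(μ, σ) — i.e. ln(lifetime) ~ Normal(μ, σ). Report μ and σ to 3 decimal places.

μ ≈ 7.223, σ ≈ 1.025

If T ~ Lognormal(μ,σ) then ln T ~ Normal(μ,σ), so the p-quantile of ln T is μ + z_p·σ.
ln(1370) = 7.223 and ln(3370) = 8.123; z_{0.5} = 0, z_{0.81} = 0.8779.
σ = (8.123 − 7.223)/(0.8779 − (0)) = 1.025.
μ = 7.223 − (0)·1.025 = 7.223.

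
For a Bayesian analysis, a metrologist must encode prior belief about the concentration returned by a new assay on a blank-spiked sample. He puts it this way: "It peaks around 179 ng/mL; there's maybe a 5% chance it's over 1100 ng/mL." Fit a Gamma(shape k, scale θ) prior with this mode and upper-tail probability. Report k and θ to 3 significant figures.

Gamma(k,θ) with k>1 has mode (k−1)θ, so θ = 179/(k−1).
Need P(X < 1100) = 0.95 with θ tied to k this way. Start at k = 2, θ = 179: P(X<1100) ≈ 0.985.
Too high — lower k to spread out. Iterating converges to k ≈ 1.69.
Then θ = 179/(1.69−1) ≈ 260.

k ≈ 1.69, θ ≈ 260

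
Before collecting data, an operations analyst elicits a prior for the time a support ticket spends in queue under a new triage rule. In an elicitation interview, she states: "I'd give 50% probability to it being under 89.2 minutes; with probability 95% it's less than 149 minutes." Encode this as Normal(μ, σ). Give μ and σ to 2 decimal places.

The p-quantile of Normal(μ,σ) is μ + z_p·σ, with z_{0.5} = 0 and z_{0.95} = 1.645.
Eliminate σ: μ = (z₂·x₁ − z₁·x₂)/(z₂ − z₁) = (1.645·89.2 − (0)·149)/1.645 = 89.20.
Then σ = (x₂ − x₁)/(z₂ − z₁) = (149 − 89.2)/1.645 = 36.36.

μ = 89.20, σ = 36.36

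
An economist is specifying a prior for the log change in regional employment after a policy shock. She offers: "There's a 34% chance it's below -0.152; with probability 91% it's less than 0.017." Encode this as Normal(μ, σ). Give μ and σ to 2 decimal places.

μ = -0.11, σ = 0.10

For Normal(μ,σ), the p-quantile is μ + z_p·σ. Here z_{0.34} = -0.4125, z_{0.91} = 1.341.
So -0.152 = μ − 0.4125σ and 0.017 = μ + 1.341σ.
Subtracting: σ = (0.017 − -0.152)/(1.341 − (-0.4125)) = 0.10.
Then μ = -0.152 − (-0.4125)·0.10 = -0.11.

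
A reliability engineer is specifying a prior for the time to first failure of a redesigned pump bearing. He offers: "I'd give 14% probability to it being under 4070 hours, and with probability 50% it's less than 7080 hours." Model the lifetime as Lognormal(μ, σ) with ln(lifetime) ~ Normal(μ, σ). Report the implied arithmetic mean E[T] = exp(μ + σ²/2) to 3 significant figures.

If T ~ Lognormal(μ,σ) then ln T ~ Normal(μ,σ), so the p-quantile of ln T is μ + z_p·σ.
ln(4070) = 8.311 and ln(7080) = 8.865; z_{0.14} = -1.08, z_{0.5} = 0.
σ = (8.865 − 8.311)/(0 − (-1.08)) = 0.512.
μ = 8.311 − (-1.08)·0.512 = 8.865.
E[T] = exp(μ + σ²/2) = exp(8.865 + 0.1313) = 8070 hours.

E[T] ≈ 8070 hours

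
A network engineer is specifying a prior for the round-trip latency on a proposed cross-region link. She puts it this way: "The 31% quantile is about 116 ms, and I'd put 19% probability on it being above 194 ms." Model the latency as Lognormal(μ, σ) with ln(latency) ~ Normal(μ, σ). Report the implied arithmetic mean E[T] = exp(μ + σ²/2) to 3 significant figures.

E[T] ≈ 150 ms

If T ~ Lognormal(μ,σ) then ln T ~ Normal(μ,σ), so the p-quantile of ln T is μ + z_p·σ.
ln(116) = 4.754 and ln(194) = 5.268; z_{0.31} = -0.4959, z_{0.81} = 0.8779.
σ = (5.268 − 4.754)/(0.8779 − (-0.4959)) = 0.374.
μ = 4.754 − (-0.4959)·0.374 = 4.939.
E[T] = exp(μ + σ²/2) = exp(4.939 + 0.0701) = 150 ms.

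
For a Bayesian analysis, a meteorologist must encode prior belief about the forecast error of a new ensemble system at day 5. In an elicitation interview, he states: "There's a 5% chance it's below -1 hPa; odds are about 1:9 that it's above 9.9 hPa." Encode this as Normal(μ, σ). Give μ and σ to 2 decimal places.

μ = 5.13, σ = 3.72

For Normal(μ,σ), the p-quantile is μ + z_p·σ. Here z_{0.05} = -1.645, z_{0.9} = 1.282.
So -1 = μ − 1.645σ and 9.9 = μ + 1.282σ.
Subtracting: σ = (9.9 − -1)/(1.282 − (-1.645)) = 3.72.
Then μ = -1 − (-1.645)·3.72 = 5.13.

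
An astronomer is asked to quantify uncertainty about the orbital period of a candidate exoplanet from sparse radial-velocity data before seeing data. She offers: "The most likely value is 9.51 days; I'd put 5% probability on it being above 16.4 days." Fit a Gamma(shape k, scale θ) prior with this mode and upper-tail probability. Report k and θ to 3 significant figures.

k ≈ 10.4, θ ≈ 1.01

Gamma(k,θ) with k>1 has mode (k−1)θ, so θ = 9.51/(k−1).
Need P(X < 16.4) = 0.95 with θ tied to k this way. Start at k = 2, θ = 9.51: P(X<16.4) ≈ 0.514.
Too low — raise k to concentrate. Iterating converges to k ≈ 10.4.
Then θ = 9.51/(10.4−1) ≈ 1.01.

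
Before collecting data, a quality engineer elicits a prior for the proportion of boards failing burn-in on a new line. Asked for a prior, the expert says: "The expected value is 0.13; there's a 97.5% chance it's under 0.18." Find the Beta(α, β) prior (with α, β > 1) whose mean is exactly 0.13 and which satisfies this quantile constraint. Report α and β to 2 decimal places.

α ≈ 25.85, β ≈ 172.98

With mean 0.13 fixed, write α = 0.13s, β = 0.87s where s = α+β.
Need P(θ < 0.18) = 0.975 under Beta(0.13s, 0.87s). Normal approximation: (q−m)/√(m(1−m)/s) ≈ z_{0.975} = 1.96, so s ≈ 0.13·0.87·(1.96)²/(0.18−0.13)² = 173.8.
At s = 173.8: P(θ<0.18) ≈ 0.967. Adjusting to match 0.975 gives s ≈ 198.83.
So α = 0.13·198.83 ≈ 25.85, β = 0.87·198.83 ≈ 172.98.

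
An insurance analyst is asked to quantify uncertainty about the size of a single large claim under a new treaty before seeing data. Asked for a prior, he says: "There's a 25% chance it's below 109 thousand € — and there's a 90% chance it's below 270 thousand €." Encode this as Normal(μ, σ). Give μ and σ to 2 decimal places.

The p-quantile of Normal(μ,σ) is μ + z_p·σ, with z_{0.25} = -0.6745 and z_{0.9} = 1.282.
Eliminate σ: μ = (z₂·x₁ − z₁·x₂)/(z₂ − z₁) = (1.282·109 − (-0.6745)·270)/1.956 = 164.52.
Then σ = (x₂ − x₁)/(z₂ − z₁) = (270 − 109)/1.956 = 82.31.

μ = 164.52, σ = 82.31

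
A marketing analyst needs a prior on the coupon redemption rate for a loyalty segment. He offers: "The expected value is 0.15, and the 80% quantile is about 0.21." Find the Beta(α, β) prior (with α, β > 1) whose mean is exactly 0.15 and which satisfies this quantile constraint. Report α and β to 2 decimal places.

With mean 0.15 fixed, write α = 0.15s, β = 0.85s where s = α+β.
Need P(θ < 0.21) = 0.8 under Beta(0.15s, 0.85s). Normal approximation: (q−m)/√(m(1−m)/s) ≈ z_{0.8} = 0.842, so s ≈ 0.15·0.85·(0.842)²/(0.21−0.15)² = 25.1.
At s = 25.1: P(θ<0.21) ≈ 0.813. Adjusting to match 0.8 gives s ≈ 21.51.
So α = 0.15·21.51 ≈ 3.23, β = 0.85·21.51 ≈ 18.28.

α ≈ 3.23, β ≈ 18.28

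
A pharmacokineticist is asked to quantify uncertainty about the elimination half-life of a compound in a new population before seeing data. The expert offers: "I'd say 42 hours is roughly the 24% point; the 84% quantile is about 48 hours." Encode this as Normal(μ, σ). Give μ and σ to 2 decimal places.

μ = 44.49, σ = 3.53

The p-quantile of Normal(μ,σ) is μ + z_p·σ, with z_{0.24} = -0.7063 and z_{0.84} = 0.9945.
Eliminate σ: μ = (z₂·x₁ − z₁·x₂)/(z₂ − z₁) = (0.9945·42 − (-0.7063)·48)/1.701 = 44.49.
Then σ = (x₂ − x₁)/(z₂ − z₁) = (48 − 42)/1.701 = 3.53.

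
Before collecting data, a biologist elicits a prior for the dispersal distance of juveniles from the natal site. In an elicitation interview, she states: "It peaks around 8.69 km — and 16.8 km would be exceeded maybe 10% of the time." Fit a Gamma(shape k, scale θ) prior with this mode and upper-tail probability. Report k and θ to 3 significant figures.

k ≈ 5.4, θ ≈ 1.97

Gamma(k,θ) with k>1 has mode (k−1)θ, so θ = 8.69/(k−1).
Need P(X < 16.8) = 0.9 with θ tied to k this way. Start at k = 2, θ = 8.69: P(X<16.8) ≈ 0.576.
Too low — raise k to concentrate. Iterating converges to k ≈ 5.4.
Then θ = 8.69/(5.4−1) ≈ 1.97.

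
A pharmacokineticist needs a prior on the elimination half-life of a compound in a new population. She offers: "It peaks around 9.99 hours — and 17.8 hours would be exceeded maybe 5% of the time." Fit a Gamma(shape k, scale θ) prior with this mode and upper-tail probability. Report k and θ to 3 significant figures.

k ≈ 9.36, θ ≈ 1.2

Gamma(k,θ) with k>1 has mode (k−1)θ, so θ = 9.99/(k−1).
Need P(X < 17.8) = 0.95 with θ tied to k this way. Start at k = 2, θ = 9.99: P(X<17.8) ≈ 0.532.
Too low — raise k to concentrate. Iterating converges to k ≈ 9.36.
Then θ = 9.99/(9.36−1) ≈ 1.2.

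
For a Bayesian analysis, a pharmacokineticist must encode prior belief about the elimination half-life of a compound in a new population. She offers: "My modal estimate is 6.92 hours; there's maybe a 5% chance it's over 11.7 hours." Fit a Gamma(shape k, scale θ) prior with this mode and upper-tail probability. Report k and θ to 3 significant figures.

k ≈ 11.1, θ ≈ 0.684

Gamma(k,θ) with k>1 has mode (k−1)θ, so θ = 6.92/(k−1).
Need P(X < 11.7) = 0.95 with θ tied to k this way. Start at k = 2, θ = 6.92: P(X<11.7) ≈ 0.504.
Too low — raise k to concentrate. Iterating converges to k ≈ 11.1.
Then θ = 6.92/(11.1−1) ≈ 0.684.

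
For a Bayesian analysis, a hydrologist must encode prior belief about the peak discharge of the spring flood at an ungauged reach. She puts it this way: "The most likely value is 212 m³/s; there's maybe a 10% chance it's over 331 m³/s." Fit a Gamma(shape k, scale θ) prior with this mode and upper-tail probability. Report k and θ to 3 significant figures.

Gamma(k,θ) with k>1 has mode (k−1)θ, so θ = 212/(k−1).
Need P(X < 331) = 0.9 with θ tied to k this way. Start at k = 2, θ = 212: P(X<331) ≈ 0.462.
Too low — raise k to concentrate. Iterating converges to k ≈ 10.4.
Then θ = 212/(10.4−1) ≈ 22.5.

k ≈ 10.4, θ ≈ 22.5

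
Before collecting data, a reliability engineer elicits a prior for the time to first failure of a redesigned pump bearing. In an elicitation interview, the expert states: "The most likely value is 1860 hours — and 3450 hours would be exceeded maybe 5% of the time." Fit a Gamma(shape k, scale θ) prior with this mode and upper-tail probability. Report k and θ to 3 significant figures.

k ≈ 8.29, θ ≈ 255

Gamma(k,θ) with k>1 has mode (k−1)θ, so θ = 1860/(k−1).
Need P(X < 3450) = 0.95 with θ tied to k this way. Start at k = 2, θ = 1860: P(X<3450) ≈ 0.553.
Too low — raise k to concentrate. Iterating converges to k ≈ 8.29.
Then θ = 1860/(8.29−1) ≈ 255.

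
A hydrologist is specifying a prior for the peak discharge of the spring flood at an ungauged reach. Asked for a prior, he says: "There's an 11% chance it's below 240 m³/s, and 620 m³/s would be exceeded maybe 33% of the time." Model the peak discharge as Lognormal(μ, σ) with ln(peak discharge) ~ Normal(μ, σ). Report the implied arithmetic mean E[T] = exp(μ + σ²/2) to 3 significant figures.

If T ~ Lognormal(μ,σ) then ln T ~ Normal(μ,σ), so the p-quantile of ln T is μ + z_p·σ.
ln(240) = 5.481 and ln(620) = 6.43; z_{0.11} = -1.227, z_{0.67} = 0.4399.
σ = (6.43 − 5.481)/(0.4399 − (-1.227)) = 0.570.
μ = 5.481 − (-1.227)·0.570 = 6.179.
E[T] = exp(μ + σ²/2) = exp(6.179 + 0.1622) = 568 m³/s.

E[T] ≈ 568 m³/s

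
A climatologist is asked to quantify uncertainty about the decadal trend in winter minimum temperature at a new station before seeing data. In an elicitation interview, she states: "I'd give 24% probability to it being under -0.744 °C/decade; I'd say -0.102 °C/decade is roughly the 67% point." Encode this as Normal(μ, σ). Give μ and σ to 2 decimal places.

μ = -0.35, σ = 0.56

For Normal(μ,σ), the p-quantile is μ + z_p·σ. Here z_{0.24} = -0.7063, z_{0.67} = 0.4399.
So -0.744 = μ − 0.7063σ and -0.102 = μ + 0.4399σ.
Subtracting: σ = (-0.102 − -0.744)/(0.4399 − (-0.7063)) = 0.56.
Then μ = -0.744 − (-0.7063)·0.56 = -0.35.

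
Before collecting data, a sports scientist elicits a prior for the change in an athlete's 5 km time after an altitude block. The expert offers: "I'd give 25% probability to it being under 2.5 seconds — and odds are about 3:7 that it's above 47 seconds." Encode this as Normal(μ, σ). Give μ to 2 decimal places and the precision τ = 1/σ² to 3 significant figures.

μ = 27.54, τ = 0.000726

For Normal(μ,σ), the p-quantile is μ + z_p·σ. Here z_{0.25} = -0.6745, z_{0.7} = 0.5244.
So 2.5 = μ − 0.6745σ and 47 = μ + 0.5244σ.
Subtracting: σ = (47 − 2.5)/(0.5244 − (-0.6745)) = 37.12.
Then μ = 2.5 − (-0.6745)·37.12 = 27.54.
Precision τ = 1/σ² = 1/37.12² = 0.000726.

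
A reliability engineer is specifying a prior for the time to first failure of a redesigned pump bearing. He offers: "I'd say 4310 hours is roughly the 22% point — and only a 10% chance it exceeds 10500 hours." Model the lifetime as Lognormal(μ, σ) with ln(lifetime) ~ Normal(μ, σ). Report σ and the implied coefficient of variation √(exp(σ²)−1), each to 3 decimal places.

If T ~ Lognormal(μ,σ) then ln T ~ Normal(μ,σ), so the p-quantile of ln T is μ + z_p·σ.
ln(4310) = 8.369 and ln(10500) = 9.259; z_{0.22} = -0.7722, z_{0.9} = 1.282.
σ = (9.259 − 8.369)/(1.282 − (-0.7722)) = 0.434.
μ = 8.369 − (-0.7722)·0.434 = 8.703.
CV = √(exp(σ²)−1) = √(exp(0.1880)−1) = 0.455.

σ ≈ 0.434, CV ≈ 0.455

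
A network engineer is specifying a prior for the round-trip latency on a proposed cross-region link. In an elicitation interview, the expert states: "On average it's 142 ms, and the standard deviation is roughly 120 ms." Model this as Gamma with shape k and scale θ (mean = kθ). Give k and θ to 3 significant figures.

For Gamma(k, scale θ): mean = kθ, variance = kθ², so CV = 1/√k.
CV = SD/mean = 120/142 = 0.8451, hence k = 1/CV² = 1.4.
Then θ = mean/k = 142/1.4 = 101.

k ≈ 1.4, θ ≈ 101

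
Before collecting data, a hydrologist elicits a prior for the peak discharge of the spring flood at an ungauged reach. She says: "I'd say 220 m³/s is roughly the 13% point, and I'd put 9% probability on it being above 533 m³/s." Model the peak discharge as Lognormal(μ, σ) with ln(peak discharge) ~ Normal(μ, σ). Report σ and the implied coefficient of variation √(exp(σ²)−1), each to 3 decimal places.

σ ≈ 0.359, CV ≈ 0.371

If T ~ Lognormal(μ,σ) then ln T ~ Normal(μ,σ), so the p-quantile of ln T is μ + z_p·σ.
ln(220) = 5.394 and ln(533) = 6.279; z_{0.13} = -1.126, z_{0.91} = 1.341.
σ = (6.279 − 5.394)/(1.341 − (-1.126)) = 0.359.
μ = 5.394 − (-1.126)·0.359 = 5.798.
CV = √(exp(σ²)−1) = √(exp(0.1286)−1) = 0.371.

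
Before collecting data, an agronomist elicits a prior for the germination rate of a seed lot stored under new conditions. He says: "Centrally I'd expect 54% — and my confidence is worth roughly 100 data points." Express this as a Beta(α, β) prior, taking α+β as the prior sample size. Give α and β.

α = 54, β = 46

Under the effective-sample-size interpretation, Beta(α, β) has prior mean α/(α+β) and prior sample size α+β.
So α+β = 100 and α/(α+β) = 0.54, giving α = 0.54·100 = 54 and β = 100 − 54 = 46.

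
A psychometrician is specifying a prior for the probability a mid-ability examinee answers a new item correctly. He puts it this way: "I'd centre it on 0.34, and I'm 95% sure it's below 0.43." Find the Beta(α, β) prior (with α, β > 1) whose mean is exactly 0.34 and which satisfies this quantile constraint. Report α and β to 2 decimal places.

α ≈ 26.54, β ≈ 51.51

With mean 0.34 fixed, write α = 0.34s, β = 0.66s where s = α+β.
Need P(θ < 0.43) = 0.95 under Beta(0.34s, 0.66s). Normal approximation: (q−m)/√(m(1−m)/s) ≈ z_{0.95} = 1.64, so s ≈ 0.34·0.66·(1.64)²/(0.43−0.34)² = 75.0.
At s = 75.0: P(θ<0.43) ≈ 0.947. Adjusting to match 0.95 gives s ≈ 78.05.
So α = 0.34·78.05 ≈ 26.54, β = 0.66·78.05 ≈ 51.51.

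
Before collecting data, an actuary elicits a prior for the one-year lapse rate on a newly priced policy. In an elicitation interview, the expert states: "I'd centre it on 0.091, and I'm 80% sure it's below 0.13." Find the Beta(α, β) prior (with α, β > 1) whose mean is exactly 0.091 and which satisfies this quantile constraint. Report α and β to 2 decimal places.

α ≈ 2.85, β ≈ 28.45

With mean 0.091 fixed, write α = 0.091s, β = 0.909s where s = α+β.
Need P(θ < 0.13) = 0.8 under Beta(0.091s, 0.909s). Normal approximation: (q−m)/√(m(1−m)/s) ≈ z_{0.8} = 0.842, so s ≈ 0.091·0.909·(0.842)²/(0.13−0.091)² = 38.5.
At s = 38.5: P(θ<0.13) ≈ 0.816. Adjusting to match 0.8 gives s ≈ 31.29.
So α = 0.091·31.29 ≈ 2.85, β = 0.909·31.29 ≈ 28.45.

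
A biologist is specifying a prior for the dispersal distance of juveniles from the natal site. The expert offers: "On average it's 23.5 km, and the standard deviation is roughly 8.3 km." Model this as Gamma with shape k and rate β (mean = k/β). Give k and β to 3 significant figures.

k ≈ 8.02, β ≈ 0.341

For Gamma(k, rate β): mean = k/β, variance = k/β², so CV = 1/√k.
CV = SD/mean = 8.3/23.5 = 0.3532, hence k = 1/CV² = 8.02.
Then β = k/mean = 8.02/23.5 = 0.341.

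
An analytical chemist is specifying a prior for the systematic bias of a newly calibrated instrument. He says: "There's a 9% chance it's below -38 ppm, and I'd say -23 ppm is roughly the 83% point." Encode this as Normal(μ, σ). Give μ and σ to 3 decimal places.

The p-quantile of Normal(μ,σ) is μ + z_p·σ, with z_{0.09} = -1.341 and z_{0.83} = 0.9542.
Eliminate σ: μ = (z₂·x₁ − z₁·x₂)/(z₂ − z₁) = (0.9542·-38 − (-1.341)·-23)/2.295 = -29.237.
Then σ = (x₂ − x₁)/(z₂ − z₁) = (-23 − -38)/2.295 = 6.536.

μ = -29.237, σ = 6.536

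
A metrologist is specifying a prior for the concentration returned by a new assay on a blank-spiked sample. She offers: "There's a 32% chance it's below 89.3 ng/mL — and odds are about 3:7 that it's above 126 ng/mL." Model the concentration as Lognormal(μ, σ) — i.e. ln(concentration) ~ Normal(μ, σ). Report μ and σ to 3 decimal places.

μ ≈ 4.654, σ ≈ 0.347

If T ~ Lognormal(μ,σ) then ln T ~ Normal(μ,σ), so the p-quantile of ln T is μ + z_p·σ.
ln(89.3) = 4.492 and ln(126) = 4.836; z_{0.32} = -0.4677, z_{0.7} = 0.5244.
σ = (4.836 − 4.492)/(0.5244 − (-0.4677)) = 0.347.
μ = 4.492 − (-0.4677)·0.347 = 4.654.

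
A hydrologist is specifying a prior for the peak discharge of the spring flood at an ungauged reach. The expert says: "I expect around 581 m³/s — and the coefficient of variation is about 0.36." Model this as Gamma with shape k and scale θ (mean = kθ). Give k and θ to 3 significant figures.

For Gamma(k, scale θ): mean = kθ, variance = kθ², so CV = 1/√k.
CV = 0.36, hence k = 1/CV² = 7.72.
Then θ = mean/k = 581/7.72 = 75.3.

k ≈ 7.72, θ ≈ 75.3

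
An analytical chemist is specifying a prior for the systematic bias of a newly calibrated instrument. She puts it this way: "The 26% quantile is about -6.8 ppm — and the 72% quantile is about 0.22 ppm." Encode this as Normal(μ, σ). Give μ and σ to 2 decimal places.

The p-quantile of Normal(μ,σ) is μ + z_p·σ, with z_{0.26} = -0.6433 and z_{0.72} = 0.5828.
Eliminate σ: μ = (z₂·x₁ − z₁·x₂)/(z₂ − z₁) = (0.5828·-6.8 − (-0.6433)·0.22)/1.226 = -3.12.
Then σ = (x₂ − x₁)/(z₂ − z₁) = (0.22 − -6.8)/1.226 = 5.73.

μ = -3.12, σ = 5.73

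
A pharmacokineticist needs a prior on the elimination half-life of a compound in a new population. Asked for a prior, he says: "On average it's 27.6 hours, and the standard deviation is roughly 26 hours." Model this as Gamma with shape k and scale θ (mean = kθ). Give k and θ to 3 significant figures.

For Gamma(k, scale θ): mean = kθ, variance = kθ², so CV = 1/√k.
CV = SD/mean = 26/27.6 = 0.942, hence k = 1/CV² = 1.13.
Then θ = mean/k = 27.6/1.13 = 24.5.

k ≈ 1.13, θ ≈ 24.5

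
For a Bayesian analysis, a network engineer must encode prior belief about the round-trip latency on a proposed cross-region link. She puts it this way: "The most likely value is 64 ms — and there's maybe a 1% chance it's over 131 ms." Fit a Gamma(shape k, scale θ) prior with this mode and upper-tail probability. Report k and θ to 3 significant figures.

Gamma(k,θ) with k>1 has mode (k−1)θ, so θ = 64/(k−1).
Need P(X < 131) = 0.99 with θ tied to k this way. Start at k = 2, θ = 64: P(X<131) ≈ 0.607.
Too low — raise k to concentrate. Iterating converges to k ≈ 10.5.
Then θ = 64/(10.5−1) ≈ 6.72.

k ≈ 10.5, θ ≈ 6.72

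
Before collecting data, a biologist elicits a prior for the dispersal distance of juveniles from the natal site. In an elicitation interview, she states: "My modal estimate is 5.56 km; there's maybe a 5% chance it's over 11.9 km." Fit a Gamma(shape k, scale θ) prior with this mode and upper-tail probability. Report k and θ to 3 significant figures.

Gamma(k,θ) with k>1 has mode (k−1)θ, so θ = 5.56/(k−1).
Need P(X < 11.9) = 0.95 with θ tied to k this way. Start at k = 2, θ = 5.56: P(X<11.9) ≈ 0.631.
Too low — raise k to concentrate. Iterating converges to k ≈ 5.76.
Then θ = 5.56/(5.76−1) ≈ 1.17.

k ≈ 5.76, θ ≈ 1.17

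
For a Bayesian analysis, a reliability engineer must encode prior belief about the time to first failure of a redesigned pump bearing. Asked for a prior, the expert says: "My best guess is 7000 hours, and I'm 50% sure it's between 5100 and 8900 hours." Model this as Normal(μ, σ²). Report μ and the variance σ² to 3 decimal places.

μ = 7000.000, σ² = 7935174.711

A symmetric 50% interval runs μ ± z·σ with z = 0.6745.
Half-width = 1900, so σ = 1900/0.6745 = 2816.9442 and σ² = 7935174.711.
μ is the stated best guess, 7000.000.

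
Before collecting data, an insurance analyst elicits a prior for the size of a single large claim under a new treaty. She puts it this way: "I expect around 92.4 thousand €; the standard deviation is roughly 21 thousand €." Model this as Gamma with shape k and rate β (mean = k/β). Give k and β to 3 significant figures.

k ≈ 19.4, β ≈ 0.21

For Gamma(k, rate β): mean = k/β, variance = k/β², so CV = 1/√k.
CV = SD/mean = 21/92.4 = 0.2273, hence k = 1/CV² = 19.4.
Then β = k/mean = 19.4/92.4 = 0.21.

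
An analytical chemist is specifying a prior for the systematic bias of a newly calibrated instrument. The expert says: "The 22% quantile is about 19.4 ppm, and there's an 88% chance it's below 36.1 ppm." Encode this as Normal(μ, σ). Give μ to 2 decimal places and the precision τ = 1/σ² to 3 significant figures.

μ = 26.02, τ = 0.0136

The p-quantile of Normal(μ,σ) is μ + z_p·σ, with z_{0.22} = -0.7722 and z_{0.88} = 1.175.
Eliminate σ: μ = (z₂·x₁ − z₁·x₂)/(z₂ − z₁) = (1.175·19.4 − (-0.7722)·36.1)/1.947 = 26.02.
Then σ = (x₂ − x₁)/(z₂ − z₁) = (36.1 − 19.4)/1.947 = 8.58.
Precision τ = 1/σ² = 1/8.577² = 0.0136.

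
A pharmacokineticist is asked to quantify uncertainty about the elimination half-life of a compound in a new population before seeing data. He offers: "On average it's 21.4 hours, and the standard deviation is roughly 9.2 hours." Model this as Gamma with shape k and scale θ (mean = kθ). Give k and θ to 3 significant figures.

k ≈ 5.41, θ ≈ 3.96

For Gamma(k, scale θ): mean = kθ, variance = kθ², so CV = 1/√k.
CV = SD/mean = 9.2/21.4 = 0.4299, hence k = 1/CV² = 5.41.
Then θ = mean/k = 21.4/5.41 = 3.96.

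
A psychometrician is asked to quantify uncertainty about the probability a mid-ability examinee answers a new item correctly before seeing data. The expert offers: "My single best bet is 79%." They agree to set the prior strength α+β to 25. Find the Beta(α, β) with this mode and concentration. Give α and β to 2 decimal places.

For α,β > 1 the Beta mode is (α−1)/(α+β−2). With α+β = 25, the mode is (α−1)/23.
Set (α−1)/23 = 0.79 → α = 1 + 0.79·23 = 19.17.
β = 25 − α = 5.83.

α = 19.17, β = 5.83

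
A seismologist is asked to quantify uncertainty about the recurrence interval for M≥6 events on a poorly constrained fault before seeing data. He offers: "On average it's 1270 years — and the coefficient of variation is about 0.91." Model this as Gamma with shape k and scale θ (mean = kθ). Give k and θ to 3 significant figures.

k ≈ 1.21, θ ≈ 1050

For Gamma(k, scale θ): mean = kθ, variance = kθ², so CV = 1/√k.
CV = 0.91, hence k = 1/CV² = 1.21.
Then θ = mean/k = 1270/1.21 = 1050.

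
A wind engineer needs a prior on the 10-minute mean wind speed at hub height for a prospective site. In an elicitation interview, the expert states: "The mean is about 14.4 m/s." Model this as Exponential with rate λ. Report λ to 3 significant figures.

Exponential mean = 1/λ, so λ = 1/14.4 = 0.0694.

λ ≈ 0.0694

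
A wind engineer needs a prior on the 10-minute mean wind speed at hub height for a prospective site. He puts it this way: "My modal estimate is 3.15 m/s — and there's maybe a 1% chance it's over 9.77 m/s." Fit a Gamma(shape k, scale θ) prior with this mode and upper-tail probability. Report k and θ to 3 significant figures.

Gamma(k,θ) with k>1 has mode (k−1)θ, so θ = 3.15/(k−1).
Need P(X < 9.77) = 0.99 with θ tied to k this way. Start at k = 2, θ = 3.15: P(X<9.77) ≈ 0.816.
Too low — raise k to concentrate. Iterating converges to k ≈ 4.49.
Then θ = 3.15/(4.49−1) ≈ 0.904.

k ≈ 4.49, θ ≈ 0.904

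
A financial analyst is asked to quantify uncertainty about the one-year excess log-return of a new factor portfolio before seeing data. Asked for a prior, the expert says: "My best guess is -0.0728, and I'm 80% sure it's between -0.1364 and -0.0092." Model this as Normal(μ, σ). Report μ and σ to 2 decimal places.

A symmetric 80% interval runs μ ± z·σ with z = 1.282.
Half-width = 0.0636, so σ = 0.0636/1.282 = 0.05.
μ is the stated best guess, -0.07.

μ = -0.07, σ = 0.05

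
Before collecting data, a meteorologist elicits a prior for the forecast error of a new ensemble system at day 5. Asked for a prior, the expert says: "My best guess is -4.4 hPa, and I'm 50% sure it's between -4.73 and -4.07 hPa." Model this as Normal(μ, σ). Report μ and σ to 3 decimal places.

A symmetric 50% interval runs μ ± z·σ with z = 0.6745.
Half-width = 0.33, so σ = 0.33/0.6745 = 0.489.
μ is the stated best guess, -4.400.

μ = -4.400, σ = 0.489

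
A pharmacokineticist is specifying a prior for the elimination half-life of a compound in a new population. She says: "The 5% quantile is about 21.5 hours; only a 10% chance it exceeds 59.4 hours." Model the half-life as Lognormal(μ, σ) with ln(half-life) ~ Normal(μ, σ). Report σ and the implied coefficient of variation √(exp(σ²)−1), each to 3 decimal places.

If T ~ Lognormal(μ,σ) then ln T ~ Normal(μ,σ), so the p-quantile of ln T is μ + z_p·σ.
ln(21.5) = 3.068 and ln(59.4) = 4.084; z_{0.05} = -1.645, z_{0.9} = 1.282.
σ = (4.084 − 3.068)/(1.282 − (-1.645)) = 0.347.
μ = 3.068 − (-1.645)·0.347 = 3.639.
CV = √(exp(σ²)−1) = √(exp(0.1206)−1) = 0.358.

σ ≈ 0.347, CV ≈ 0.358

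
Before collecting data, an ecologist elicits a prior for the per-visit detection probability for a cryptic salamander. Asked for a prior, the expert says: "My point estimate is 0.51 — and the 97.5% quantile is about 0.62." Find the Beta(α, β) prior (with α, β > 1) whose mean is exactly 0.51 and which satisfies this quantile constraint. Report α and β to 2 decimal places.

α ≈ 39.55, β ≈ 38.00

With mean 0.51 fixed, write α = 0.51s, β = 0.49s where s = α+β.
Need P(θ < 0.62) = 0.975 under Beta(0.51s, 0.49s). Normal approximation: (q−m)/√(m(1−m)/s) ≈ z_{0.975} = 1.96, so s ≈ 0.51·0.49·(1.96)²/(0.62−0.51)² = 79.3.
At s = 79.3: P(θ<0.62) ≈ 0.976. Adjusting to match 0.975 gives s ≈ 77.55.
So α = 0.51·77.55 ≈ 39.55, β = 0.49·77.55 ≈ 38.00.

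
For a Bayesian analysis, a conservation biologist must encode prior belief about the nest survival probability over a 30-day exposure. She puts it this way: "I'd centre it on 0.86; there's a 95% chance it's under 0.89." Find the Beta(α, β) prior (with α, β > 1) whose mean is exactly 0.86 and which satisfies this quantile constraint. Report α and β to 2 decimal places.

With mean 0.86 fixed, write α = 0.86s, β = 0.14s where s = α+β.
Need P(θ < 0.89) = 0.95 under Beta(0.86s, 0.14s). Normal approximation: (q−m)/√(m(1−m)/s) ≈ z_{0.95} = 1.64, so s ≈ 0.86·0.14·(1.64)²/(0.89−0.86)² = 361.9.
At s = 361.9: P(θ<0.89) ≈ 0.957. Adjusting to match 0.95 gives s ≈ 332.02.
So α = 0.86·332.02 ≈ 285.54, β = 0.14·332.02 ≈ 46.48.

α ≈ 285.54, β ≈ 46.48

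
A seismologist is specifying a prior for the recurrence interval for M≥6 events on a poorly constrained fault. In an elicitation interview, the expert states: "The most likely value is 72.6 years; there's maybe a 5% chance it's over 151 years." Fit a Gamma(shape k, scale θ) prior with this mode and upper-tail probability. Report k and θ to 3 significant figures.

k ≈ 6.15, θ ≈ 14.1

Gamma(k,θ) with k>1 has mode (k−1)θ, so θ = 72.6/(k−1).
Need P(X < 151) = 0.95 with θ tied to k this way. Start at k = 2, θ = 72.6: P(X<151) ≈ 0.615.
Too low — raise k to concentrate. Iterating converges to k ≈ 6.15.
Then θ = 72.6/(6.15−1) ≈ 14.1.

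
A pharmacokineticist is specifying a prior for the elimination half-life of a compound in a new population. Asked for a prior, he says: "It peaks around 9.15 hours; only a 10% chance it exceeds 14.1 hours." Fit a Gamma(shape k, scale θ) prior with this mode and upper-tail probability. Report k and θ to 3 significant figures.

Gamma(k,θ) with k>1 has mode (k−1)θ, so θ = 9.15/(k−1).
Need P(X < 14.1) = 0.9 with θ tied to k this way. Start at k = 2, θ = 9.15: P(X<14.1) ≈ 0.456.
Too low — raise k to concentrate. Iterating converges to k ≈ 11.
Then θ = 9.15/(11−1) ≈ 0.916.

k ≈ 11, θ ≈ 0.916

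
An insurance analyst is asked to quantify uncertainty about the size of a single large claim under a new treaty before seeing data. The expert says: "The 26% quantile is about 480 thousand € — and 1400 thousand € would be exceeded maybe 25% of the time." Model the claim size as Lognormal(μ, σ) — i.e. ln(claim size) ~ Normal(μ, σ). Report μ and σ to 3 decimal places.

μ ≈ 6.696, σ ≈ 0.812

If T ~ Lognormal(μ,σ) then ln T ~ Normal(μ,σ), so the p-quantile of ln T is μ + z_p·σ.
ln(480) = 6.174 and ln(1400) = 7.244; z_{0.26} = -0.6433, z_{0.75} = 0.6745.
σ = (7.244 − 6.174)/(0.6745 − (-0.6433)) = 0.812.
μ = 6.174 − (-0.6433)·0.812 = 6.696.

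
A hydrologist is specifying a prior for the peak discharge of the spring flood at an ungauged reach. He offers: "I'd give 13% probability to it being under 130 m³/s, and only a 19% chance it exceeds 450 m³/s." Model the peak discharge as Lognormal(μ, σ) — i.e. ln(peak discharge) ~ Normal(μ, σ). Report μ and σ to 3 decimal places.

If T ~ Lognormal(μ,σ) then ln T ~ Normal(μ,σ), so the p-quantile of ln T is μ + z_p·σ.
ln(130) = 4.868 and ln(450) = 6.109; z_{0.13} = -1.126, z_{0.81} = 0.8779.
σ = (6.109 − 4.868)/(0.8779 − (-1.126)) = 0.620.
μ = 4.868 − (-1.126)·0.620 = 5.565.

μ ≈ 5.565, σ ≈ 0.620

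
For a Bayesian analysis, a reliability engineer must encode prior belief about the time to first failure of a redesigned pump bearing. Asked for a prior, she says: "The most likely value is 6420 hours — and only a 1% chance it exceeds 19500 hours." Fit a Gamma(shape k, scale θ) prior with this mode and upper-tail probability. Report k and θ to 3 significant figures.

Gamma(k,θ) with k>1 has mode (k−1)θ, so θ = 6420/(k−1).
Need P(X < 19500) = 0.99 with θ tied to k this way. Start at k = 2, θ = 6420: P(X<19500) ≈ 0.806.
Too low — raise k to concentrate. Iterating converges to k ≈ 4.64.
Then θ = 6420/(4.64−1) ≈ 1770.

k ≈ 4.64, θ ≈ 1770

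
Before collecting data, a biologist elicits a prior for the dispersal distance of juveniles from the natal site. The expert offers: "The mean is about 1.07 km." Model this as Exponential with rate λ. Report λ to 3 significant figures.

λ ≈ 0.935

Exponential mean = 1/λ, so λ = 1/1.07 = 0.935.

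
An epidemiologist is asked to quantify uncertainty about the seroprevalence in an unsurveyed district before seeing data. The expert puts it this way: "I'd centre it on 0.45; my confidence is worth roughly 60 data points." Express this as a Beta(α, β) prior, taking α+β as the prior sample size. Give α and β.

Under the effective-sample-size interpretation, Beta(α, β) has prior mean α/(α+β) and prior sample size α+β.
So α+β = 60 and α/(α+β) = 0.45, giving α = 0.45·60 = 27 and β = 60 − 27 = 33.

α = 27, β = 33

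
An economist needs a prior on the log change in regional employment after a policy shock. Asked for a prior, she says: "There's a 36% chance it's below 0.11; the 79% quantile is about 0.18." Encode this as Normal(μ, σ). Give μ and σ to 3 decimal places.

μ = 0.132, σ = 0.060

For Normal(μ,σ), the p-quantile is μ + z_p·σ. Here z_{0.36} = -0.3585, z_{0.79} = 0.8064.
So 0.11 = μ − 0.3585σ and 0.18 = μ + 0.8064σ.
Subtracting: σ = (0.18 − 0.11)/(0.8064 − (-0.3585)) = 0.060.
Then μ = 0.11 − (-0.3585)·0.060 = 0.132.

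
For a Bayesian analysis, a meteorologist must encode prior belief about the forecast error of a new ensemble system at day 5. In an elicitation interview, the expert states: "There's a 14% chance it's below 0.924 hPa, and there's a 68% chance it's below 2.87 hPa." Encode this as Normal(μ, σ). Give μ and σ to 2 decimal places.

For Normal(μ,σ), the p-quantile is μ + z_p·σ. Here z_{0.14} = -1.08, z_{0.68} = 0.4677.
So 0.924 = μ − 1.08σ and 2.87 = μ + 0.4677σ.
Subtracting: σ = (2.87 − 0.924)/(0.4677 − (-1.08)) = 1.26.
Then μ = 0.924 − (-1.08)·1.26 = 2.28.

μ = 2.28, σ = 1.26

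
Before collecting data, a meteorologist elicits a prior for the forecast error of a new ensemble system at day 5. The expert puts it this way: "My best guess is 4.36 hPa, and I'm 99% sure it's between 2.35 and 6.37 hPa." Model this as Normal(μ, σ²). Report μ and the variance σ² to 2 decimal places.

μ = 4.36, σ² = 0.61

A symmetric 99% interval runs μ ± z·σ with z = 2.576.
Half-width = 2.01, so σ = 2.01/2.576 = 0.780 and σ² = 0.61.
μ is the stated best guess, 4.36.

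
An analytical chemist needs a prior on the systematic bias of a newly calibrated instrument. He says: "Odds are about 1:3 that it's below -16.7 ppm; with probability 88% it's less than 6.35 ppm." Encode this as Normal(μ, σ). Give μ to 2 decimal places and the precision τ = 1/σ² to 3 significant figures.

μ = -8.29, τ = 0.00644

The p-quantile of Normal(μ,σ) is μ + z_p·σ, with z_{0.25} = -0.6745 and z_{0.88} = 1.175.
Eliminate σ: μ = (z₂·x₁ − z₁·x₂)/(z₂ − z₁) = (1.175·-16.7 − (-0.6745)·6.35)/1.849 = -8.29.
Then σ = (x₂ − x₁)/(z₂ − z₁) = (6.35 − -16.7)/1.849 = 12.46.
Precision τ = 1/σ² = 1/12.46² = 0.00644.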